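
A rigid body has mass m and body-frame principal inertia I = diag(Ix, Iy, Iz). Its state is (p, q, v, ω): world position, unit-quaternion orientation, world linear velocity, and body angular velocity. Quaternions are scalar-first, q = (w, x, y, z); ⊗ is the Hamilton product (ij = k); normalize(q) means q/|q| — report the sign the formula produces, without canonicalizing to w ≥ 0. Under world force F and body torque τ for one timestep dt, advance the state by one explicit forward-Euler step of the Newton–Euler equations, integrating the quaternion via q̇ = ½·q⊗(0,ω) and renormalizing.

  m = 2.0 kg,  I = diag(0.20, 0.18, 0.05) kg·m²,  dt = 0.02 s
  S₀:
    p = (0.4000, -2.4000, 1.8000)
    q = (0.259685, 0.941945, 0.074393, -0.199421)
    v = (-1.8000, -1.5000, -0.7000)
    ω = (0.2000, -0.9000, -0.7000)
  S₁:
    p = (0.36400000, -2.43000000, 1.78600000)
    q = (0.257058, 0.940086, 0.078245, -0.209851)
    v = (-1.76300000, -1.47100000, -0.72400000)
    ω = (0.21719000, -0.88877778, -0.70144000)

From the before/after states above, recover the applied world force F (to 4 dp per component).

Δv = v₁−v₀ = (0.03700000, 0.02900000, -0.02400000)
m·(v₁−v₀)/dt = (3.7000, 2.9000, -2.4000)

F = (3.7000, 2.9000, -2.4000)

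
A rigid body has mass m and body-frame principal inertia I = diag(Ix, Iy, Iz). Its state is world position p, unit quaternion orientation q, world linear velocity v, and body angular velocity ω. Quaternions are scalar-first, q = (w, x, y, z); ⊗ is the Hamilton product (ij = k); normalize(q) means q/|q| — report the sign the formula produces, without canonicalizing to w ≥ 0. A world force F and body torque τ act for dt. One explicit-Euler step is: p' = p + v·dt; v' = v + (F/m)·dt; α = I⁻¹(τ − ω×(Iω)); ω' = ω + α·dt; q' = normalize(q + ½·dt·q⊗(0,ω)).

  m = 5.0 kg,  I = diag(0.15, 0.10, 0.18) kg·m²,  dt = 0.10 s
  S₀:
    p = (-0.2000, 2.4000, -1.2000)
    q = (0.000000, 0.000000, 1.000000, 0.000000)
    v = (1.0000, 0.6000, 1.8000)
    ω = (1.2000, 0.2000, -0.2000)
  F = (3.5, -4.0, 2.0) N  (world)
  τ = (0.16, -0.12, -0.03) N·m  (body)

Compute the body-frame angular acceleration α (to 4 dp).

gyro term ω×Iω = (-0.0032, 0.0072, -0.0120)
angular accel α = (1.0880, -1.2720, -0.1000)

α = (1.0880, -1.2720, -0.1000)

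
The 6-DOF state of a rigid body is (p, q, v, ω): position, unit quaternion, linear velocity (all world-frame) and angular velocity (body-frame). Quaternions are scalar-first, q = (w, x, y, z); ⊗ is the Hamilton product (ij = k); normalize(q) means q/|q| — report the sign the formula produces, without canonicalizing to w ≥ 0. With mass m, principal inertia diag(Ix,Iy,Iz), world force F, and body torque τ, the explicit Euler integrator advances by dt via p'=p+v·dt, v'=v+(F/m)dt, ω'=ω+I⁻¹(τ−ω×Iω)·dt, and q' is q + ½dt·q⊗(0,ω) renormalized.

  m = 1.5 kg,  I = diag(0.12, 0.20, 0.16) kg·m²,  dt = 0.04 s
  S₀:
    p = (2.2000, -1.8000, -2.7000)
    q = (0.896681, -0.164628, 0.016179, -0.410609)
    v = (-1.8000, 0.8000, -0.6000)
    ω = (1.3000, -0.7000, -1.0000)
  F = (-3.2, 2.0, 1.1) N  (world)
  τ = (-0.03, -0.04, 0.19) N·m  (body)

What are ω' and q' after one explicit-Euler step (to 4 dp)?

α = I⁻¹(τ − ω×Iω) = (-0.0167, -0.4600, 1.6425)
new body rate ω' = (1.2993, -0.7184, -0.9343)
Hamilton product q⊗(0,ω) = (-0.1852673, 0.8620800, -1.3260964, -0.8024741)
updated quaternion q' = (0.8924, -0.1473, -0.0103, -0.4264)

ω' = (1.2993, -0.7184, -0.9343)
q' = (0.8924, -0.1473, -0.0103, -0.4264)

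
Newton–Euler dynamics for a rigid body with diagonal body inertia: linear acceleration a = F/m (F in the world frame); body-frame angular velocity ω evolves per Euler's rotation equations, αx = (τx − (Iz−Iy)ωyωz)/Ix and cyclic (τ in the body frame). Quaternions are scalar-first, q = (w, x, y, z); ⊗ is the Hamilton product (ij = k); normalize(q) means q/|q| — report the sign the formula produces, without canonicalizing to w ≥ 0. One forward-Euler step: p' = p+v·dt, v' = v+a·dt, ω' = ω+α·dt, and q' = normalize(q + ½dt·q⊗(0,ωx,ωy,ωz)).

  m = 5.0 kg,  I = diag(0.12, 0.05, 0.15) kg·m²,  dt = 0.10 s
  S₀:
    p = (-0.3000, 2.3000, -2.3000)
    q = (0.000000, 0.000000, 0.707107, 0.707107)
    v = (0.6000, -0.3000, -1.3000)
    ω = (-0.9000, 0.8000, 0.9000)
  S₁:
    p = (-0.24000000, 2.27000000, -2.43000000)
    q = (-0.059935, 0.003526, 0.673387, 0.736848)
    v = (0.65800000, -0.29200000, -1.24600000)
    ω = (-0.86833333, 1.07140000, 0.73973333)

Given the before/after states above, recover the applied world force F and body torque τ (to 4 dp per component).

F = (2.9000, 0.4000, 2.7000)
τ = (0.1100, 0.1600, -0.1900)

velocity change Δv = (0.05800000, 0.00800000, 0.05400000)
applied force F = (2.9000, 0.4000, 2.7000)
Δω = ω₁−ω₀ = (0.03166667, 0.27140000, -0.16026667)
gyro term ω₀×Iω₀ = (0.0720, 0.0243, 0.0504)
I·α + gyro = (0.1100, 0.1600, -0.1900)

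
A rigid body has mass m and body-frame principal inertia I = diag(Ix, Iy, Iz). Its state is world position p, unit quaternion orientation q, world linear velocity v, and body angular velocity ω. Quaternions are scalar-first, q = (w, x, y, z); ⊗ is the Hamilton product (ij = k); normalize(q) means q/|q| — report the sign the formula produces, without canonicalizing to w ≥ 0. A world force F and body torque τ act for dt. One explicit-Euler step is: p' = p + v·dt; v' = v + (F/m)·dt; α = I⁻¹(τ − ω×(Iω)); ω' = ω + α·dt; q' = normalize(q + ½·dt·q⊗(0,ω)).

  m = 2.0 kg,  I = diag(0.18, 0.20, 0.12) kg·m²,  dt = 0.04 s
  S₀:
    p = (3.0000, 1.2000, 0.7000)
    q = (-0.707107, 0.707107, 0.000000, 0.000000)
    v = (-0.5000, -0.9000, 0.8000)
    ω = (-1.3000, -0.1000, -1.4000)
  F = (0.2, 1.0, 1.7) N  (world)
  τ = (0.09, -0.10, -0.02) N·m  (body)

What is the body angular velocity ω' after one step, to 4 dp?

ω' = (-1.2775, -0.1418, -1.4075)

angular accel α = (0.5622, -1.0460, -0.1883)
ω + α·dt = (-1.2775, -0.1418, -1.4075)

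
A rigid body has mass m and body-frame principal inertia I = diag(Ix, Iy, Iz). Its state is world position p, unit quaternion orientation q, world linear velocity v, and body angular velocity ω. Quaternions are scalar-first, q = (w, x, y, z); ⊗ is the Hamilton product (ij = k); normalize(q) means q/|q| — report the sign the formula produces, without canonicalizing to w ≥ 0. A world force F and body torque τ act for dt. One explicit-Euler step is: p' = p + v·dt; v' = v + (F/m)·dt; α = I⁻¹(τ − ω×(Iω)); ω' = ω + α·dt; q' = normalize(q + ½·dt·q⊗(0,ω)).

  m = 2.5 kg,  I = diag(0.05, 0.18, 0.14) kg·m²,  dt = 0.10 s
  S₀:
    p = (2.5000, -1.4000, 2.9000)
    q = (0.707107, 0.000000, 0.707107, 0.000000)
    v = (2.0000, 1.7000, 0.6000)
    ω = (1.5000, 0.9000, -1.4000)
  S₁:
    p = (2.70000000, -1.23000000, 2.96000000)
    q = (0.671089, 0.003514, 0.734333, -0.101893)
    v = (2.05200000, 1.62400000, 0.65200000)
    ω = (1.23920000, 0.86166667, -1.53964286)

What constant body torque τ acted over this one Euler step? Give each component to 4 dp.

τ = (-0.0800, 0.1200, -0.0200)

Δω = ω₁−ω₀ = (-0.26080000, -0.03833333, -0.13964286)
applied torque τ = (-0.0800, 0.1200, -0.0200)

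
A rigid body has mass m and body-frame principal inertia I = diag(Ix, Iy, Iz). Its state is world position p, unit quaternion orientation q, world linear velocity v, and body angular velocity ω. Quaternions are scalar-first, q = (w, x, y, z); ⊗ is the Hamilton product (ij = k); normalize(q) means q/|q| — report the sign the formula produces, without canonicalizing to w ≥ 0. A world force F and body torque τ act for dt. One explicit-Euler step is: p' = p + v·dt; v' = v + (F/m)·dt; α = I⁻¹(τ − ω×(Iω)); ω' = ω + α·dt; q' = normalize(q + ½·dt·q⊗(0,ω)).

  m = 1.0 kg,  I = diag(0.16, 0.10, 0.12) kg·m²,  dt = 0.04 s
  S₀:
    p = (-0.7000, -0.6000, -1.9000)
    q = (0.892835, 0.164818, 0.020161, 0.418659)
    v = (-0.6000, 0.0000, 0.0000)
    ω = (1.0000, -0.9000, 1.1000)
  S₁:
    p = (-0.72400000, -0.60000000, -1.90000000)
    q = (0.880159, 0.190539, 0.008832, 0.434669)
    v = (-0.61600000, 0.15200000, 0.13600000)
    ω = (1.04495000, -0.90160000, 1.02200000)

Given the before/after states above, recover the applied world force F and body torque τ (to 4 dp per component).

rate change Δω = (0.04495000, -0.00160000, -0.07800000)
applied torque τ = (0.1600, 0.0400, -0.1800)
v₁ − v₀ = (-0.01600000, 0.15200000, 0.13600000)
m·(v₁−v₀)/dt = (-0.4000, 3.8000, 3.4000)

F = (-0.4000, 3.8000, 3.4000)
τ = (0.1600, 0.0400, -0.1800)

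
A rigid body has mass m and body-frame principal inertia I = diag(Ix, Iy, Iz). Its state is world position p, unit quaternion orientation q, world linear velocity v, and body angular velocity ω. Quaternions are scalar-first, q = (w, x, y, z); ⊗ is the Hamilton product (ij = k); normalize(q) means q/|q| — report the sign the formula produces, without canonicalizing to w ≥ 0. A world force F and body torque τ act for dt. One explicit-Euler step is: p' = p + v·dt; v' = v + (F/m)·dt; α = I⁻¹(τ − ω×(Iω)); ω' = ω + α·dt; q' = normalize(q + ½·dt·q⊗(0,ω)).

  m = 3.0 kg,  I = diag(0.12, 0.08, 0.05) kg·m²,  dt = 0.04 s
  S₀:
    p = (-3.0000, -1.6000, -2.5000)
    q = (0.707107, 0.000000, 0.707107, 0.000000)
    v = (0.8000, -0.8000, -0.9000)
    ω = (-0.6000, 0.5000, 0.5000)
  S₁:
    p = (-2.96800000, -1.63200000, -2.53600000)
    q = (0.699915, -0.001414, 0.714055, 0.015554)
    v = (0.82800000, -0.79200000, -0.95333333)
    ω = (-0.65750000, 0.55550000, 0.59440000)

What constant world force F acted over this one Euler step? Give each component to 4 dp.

velocity change Δv = (0.02800000, 0.00800000, -0.05333333)
m·(v₁−v₀)/dt = (2.1000, 0.6000, -4.0000)

F = (2.1000, 0.6000, -4.0000)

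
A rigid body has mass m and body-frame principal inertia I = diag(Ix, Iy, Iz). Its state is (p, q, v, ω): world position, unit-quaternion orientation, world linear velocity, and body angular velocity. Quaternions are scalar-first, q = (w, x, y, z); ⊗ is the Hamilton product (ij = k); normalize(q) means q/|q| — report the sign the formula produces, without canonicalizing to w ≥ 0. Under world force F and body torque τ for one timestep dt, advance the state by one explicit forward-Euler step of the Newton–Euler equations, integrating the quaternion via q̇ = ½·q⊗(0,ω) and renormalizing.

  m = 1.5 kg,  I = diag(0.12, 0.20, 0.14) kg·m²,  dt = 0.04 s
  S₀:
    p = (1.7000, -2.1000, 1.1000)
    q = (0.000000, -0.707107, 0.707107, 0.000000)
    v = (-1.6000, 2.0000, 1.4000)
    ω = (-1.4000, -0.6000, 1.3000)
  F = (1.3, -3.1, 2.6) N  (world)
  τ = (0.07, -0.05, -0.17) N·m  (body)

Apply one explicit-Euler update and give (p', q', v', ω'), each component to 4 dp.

a = F/m = (0.8667, -2.0667, 1.7333)
new position p' = (1.6360, -2.0200, 1.1560)
v + (F/m)dt = (-1.5653, 1.9173, 1.4693)
precession coupling ω×(Iω) = (0.0468, 0.0364, 0.0672)
α = I⁻¹(τ − ω×Iω) = (0.1933, -0.4320, -1.6943)
ω' = ω + α·dt = (-1.3923, -0.6173, 1.2322)
2q̇ = q⊗(0,ω) = (-0.5656856, 0.9192391, 0.9192391, 1.4142140)
updated quaternion q' = (-0.0113, -0.6882, 0.7249, 0.0283)

p' = (1.6360, -2.0200, 1.1560)
q' = (-0.0113, -0.6882, 0.7249, 0.0283)
v' = (-1.5653, 1.9173, 1.4693)
ω' = (-1.3923, -0.6173, 1.2322)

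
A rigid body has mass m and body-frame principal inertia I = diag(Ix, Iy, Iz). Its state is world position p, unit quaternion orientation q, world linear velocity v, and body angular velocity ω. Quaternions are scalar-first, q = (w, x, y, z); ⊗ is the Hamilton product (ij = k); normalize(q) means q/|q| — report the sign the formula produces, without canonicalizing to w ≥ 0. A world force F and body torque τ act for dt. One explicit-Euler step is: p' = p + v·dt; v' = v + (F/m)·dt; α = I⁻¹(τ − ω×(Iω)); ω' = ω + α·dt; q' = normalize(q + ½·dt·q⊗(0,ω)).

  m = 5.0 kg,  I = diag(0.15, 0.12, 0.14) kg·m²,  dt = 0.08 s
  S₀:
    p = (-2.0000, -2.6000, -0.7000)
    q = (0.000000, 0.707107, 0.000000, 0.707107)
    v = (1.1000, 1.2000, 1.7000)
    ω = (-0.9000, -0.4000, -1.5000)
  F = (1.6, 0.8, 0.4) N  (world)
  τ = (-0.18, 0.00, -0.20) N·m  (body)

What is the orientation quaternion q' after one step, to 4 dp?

q' = (0.0677, 0.7166, 0.0169, 0.6940)

2q̇ = q⊗(0,ω) = (1.6970568, 0.2828428, 0.4242642, -0.2828428)
q + ½dt·q⊗(0,ω), renormalized = (0.0677, 0.7166, 0.0169, 0.6940)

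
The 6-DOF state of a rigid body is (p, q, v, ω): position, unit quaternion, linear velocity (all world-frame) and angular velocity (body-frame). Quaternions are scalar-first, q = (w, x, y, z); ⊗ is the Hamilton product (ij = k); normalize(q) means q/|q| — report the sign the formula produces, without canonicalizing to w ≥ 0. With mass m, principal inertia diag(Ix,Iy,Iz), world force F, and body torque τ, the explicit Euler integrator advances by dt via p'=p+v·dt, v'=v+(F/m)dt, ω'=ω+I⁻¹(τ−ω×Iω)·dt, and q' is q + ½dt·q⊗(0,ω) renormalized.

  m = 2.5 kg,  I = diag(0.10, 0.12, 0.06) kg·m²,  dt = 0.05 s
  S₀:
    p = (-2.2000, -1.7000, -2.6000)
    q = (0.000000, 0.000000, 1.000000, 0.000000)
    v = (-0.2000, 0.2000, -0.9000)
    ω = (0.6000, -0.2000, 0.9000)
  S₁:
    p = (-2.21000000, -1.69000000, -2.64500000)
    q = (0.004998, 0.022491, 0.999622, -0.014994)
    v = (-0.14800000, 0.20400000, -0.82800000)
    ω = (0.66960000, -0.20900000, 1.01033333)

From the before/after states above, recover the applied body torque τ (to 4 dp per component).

τ = (0.1500, 0.0000, 0.1300)

rate change Δω = (0.06960000, -0.00900000, 0.11033333)
I·α + gyro = (0.1500, 0.0000, 0.1300)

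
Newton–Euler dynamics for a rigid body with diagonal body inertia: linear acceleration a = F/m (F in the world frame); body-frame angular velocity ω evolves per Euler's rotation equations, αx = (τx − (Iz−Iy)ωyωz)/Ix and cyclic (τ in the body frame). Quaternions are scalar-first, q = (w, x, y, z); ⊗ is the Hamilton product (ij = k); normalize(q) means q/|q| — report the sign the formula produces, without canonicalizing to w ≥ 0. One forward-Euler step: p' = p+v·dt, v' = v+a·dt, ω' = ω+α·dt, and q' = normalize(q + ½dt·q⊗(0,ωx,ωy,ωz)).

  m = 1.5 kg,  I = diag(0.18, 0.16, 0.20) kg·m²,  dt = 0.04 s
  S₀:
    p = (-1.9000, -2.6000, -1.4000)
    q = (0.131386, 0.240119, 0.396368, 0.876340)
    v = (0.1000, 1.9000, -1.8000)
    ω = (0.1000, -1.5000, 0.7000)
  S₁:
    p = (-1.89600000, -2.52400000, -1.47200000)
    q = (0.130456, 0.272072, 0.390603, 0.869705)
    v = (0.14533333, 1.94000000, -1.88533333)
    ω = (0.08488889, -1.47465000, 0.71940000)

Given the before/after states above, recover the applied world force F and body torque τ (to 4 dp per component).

rate change Δω = (-0.01511111, 0.02535000, 0.01940000)
precession coupling = (-0.0420, -0.0014, 0.0030)
applied torque τ = (-0.1100, 0.1000, 0.1000)
Δv = v₁−v₀ = (0.04533333, 0.04000000, -0.08533333)
F = m·Δv/dt = (1.7000, 1.5000, -3.2000)

F = (1.7000, 1.5000, -3.2000)
τ = (-0.1100, 0.1000, 0.1000)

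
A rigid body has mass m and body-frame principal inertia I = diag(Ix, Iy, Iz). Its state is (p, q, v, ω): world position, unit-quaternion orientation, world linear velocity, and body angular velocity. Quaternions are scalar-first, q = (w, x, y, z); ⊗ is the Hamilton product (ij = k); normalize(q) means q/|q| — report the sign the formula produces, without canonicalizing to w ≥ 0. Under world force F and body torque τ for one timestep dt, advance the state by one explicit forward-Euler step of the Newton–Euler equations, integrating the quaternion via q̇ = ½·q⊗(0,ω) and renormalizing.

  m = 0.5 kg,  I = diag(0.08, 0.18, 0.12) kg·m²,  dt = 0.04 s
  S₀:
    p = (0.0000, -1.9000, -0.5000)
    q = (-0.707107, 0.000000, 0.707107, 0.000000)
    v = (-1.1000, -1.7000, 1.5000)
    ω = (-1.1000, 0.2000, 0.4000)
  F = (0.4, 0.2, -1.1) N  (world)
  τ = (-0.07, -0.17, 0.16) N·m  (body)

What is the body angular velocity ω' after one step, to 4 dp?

ω' = (-1.1326, 0.1583, 0.4607)

(τ − ω×Iω)/I = (-0.8150, -1.0422, 1.5167)
ω + α·dt = (-1.1326, 0.1583, 0.4607)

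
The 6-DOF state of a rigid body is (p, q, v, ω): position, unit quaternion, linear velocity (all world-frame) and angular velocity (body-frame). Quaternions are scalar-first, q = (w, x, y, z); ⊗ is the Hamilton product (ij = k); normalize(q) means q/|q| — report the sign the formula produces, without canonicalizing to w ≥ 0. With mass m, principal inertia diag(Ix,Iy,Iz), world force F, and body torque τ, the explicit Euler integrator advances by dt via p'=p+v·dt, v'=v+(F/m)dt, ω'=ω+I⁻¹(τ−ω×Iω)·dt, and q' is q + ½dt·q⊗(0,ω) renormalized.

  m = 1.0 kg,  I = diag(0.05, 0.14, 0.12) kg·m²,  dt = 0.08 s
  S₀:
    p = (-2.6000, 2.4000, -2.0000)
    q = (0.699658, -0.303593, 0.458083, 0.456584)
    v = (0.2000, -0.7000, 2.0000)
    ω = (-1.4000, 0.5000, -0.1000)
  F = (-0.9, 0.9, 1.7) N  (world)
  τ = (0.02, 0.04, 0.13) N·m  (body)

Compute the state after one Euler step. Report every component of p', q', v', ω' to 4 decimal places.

p' = (-2.5840, 2.3440, -1.8400)
q' = (0.6741, -0.3531, 0.4445, 0.4725)
v' = (0.1280, -0.6280, 2.1360)
ω' = (-1.3696, 0.5285, 0.0287)

α = I⁻¹(τ − ω×Iω) = (0.3800, 0.3557, 1.6083)
ω' = ω + α·dt = (-1.3696, 0.5285, 0.0287)
q⊗(0,ω) = (-0.6084133, -1.2536215, -0.3197479, 0.4195539)
q' = normalize(q + ½dt·q⊗(0,ω)) = (0.6741, -0.3531, 0.4445, 0.4725)
p' = p + v·dt = (-2.5840, 2.3440, -1.8400)
v + (F/m)dt = (0.1280, -0.6280, 2.1360)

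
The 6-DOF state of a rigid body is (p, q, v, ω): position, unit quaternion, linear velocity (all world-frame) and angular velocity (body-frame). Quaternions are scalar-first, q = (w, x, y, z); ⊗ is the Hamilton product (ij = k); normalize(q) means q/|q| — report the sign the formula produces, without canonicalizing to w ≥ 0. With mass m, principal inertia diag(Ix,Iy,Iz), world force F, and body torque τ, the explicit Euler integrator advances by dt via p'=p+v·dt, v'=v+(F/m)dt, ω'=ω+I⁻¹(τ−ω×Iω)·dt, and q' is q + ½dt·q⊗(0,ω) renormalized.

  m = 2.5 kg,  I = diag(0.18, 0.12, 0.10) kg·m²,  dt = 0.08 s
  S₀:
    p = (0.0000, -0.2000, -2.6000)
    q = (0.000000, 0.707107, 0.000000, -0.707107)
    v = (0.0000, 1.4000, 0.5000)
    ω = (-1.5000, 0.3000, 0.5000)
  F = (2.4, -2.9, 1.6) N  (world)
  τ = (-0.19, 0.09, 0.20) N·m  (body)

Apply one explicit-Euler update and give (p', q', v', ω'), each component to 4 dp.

p' = (0.0000, -0.0880, -2.5600)
q' = (0.0565, 0.7141, 0.0282, -0.6972)
v' = (0.0768, 1.3072, 0.5512)
ω' = (-1.5831, 0.4000, 0.6384)

new position p' = (0.0000, -0.0880, -2.5600)
new velocity v' = (0.0768, 1.3072, 0.5512)
α = I⁻¹(τ − ω×Iω) = (-1.0389, 1.2500, 1.7300)
ω + α·dt = (-1.5831, 0.4000, 0.6384)
q⊗(0,ω) = (1.4142140, 0.2121321, 0.7071070, 0.2121321)
q' = normalize(q + ½dt·q⊗(0,ω)) = (0.0565, 0.7141, 0.0282, -0.6972)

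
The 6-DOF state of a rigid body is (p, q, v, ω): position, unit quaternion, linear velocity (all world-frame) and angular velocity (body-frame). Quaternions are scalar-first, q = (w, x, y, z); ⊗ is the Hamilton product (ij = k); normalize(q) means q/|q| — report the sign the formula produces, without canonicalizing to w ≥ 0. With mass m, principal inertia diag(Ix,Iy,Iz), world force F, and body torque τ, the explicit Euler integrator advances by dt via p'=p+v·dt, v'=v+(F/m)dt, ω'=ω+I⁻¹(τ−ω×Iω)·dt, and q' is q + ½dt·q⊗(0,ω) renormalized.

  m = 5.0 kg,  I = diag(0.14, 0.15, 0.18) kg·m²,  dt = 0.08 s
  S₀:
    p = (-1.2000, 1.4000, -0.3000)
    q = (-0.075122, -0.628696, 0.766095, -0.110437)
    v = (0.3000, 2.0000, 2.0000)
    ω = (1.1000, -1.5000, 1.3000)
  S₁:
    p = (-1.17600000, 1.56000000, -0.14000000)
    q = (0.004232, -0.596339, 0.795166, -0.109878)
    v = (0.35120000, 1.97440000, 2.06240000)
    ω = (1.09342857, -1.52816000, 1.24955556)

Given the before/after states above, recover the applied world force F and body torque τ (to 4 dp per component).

Δv = v₁−v₀ = (0.05120000, -0.02560000, 0.06240000)
applied force F = (3.2000, -1.6000, 3.9000)
Δω = ω₁−ω₀ = (-0.00657143, -0.02816000, -0.05044444)
τ = I·(Δω/dt) + ω₀×(Iω₀) = (-0.0700, -0.1100, -0.1300)

F = (3.2000, -1.6000, 3.9000)
τ = (-0.0700, -0.1100, -0.1300)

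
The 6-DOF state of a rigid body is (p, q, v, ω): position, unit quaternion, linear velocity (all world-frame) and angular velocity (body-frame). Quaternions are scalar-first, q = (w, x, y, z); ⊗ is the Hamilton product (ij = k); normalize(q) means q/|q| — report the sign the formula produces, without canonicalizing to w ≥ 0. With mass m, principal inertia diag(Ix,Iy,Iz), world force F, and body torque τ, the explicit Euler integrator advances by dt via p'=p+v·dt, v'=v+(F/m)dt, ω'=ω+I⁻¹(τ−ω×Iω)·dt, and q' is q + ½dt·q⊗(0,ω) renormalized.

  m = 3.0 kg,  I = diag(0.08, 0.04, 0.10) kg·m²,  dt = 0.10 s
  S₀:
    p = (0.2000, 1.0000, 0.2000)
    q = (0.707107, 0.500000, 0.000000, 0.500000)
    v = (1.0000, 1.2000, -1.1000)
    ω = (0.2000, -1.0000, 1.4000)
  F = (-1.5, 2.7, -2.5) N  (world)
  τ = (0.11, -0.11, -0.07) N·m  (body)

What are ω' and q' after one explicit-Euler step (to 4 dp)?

(τ − ω×Iω)/I = (2.4250, -2.6100, -0.7800)
ω + α·dt = (0.4425, -1.2610, 1.3220)
2q̇ = q⊗(0,ω) = (-0.8000000, 0.6414214, -1.3071070, 0.4899498)
q + ½dt·q⊗(0,ω), renormalized = (0.6646, 0.5301, -0.0651, 0.5225)

ω' = (0.4425, -1.2610, 1.3220)
q' = (0.6646, 0.5301, -0.0651, 0.5225)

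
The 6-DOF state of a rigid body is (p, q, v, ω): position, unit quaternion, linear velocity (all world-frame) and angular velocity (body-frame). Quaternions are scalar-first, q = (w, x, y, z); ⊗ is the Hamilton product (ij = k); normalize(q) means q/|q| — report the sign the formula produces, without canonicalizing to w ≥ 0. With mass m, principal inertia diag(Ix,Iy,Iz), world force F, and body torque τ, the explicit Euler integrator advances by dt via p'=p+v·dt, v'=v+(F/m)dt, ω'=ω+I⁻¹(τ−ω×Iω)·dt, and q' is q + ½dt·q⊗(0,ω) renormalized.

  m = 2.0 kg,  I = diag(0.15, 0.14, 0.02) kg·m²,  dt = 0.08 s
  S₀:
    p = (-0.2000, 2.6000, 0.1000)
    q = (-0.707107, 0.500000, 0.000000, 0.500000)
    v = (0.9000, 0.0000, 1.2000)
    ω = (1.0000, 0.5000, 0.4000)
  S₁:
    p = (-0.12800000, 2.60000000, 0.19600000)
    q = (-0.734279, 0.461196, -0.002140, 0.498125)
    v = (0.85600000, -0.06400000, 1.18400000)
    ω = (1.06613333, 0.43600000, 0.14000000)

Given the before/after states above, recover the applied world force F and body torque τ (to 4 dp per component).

F = (-1.1000, -1.6000, -0.4000)
τ = (0.1000, -0.0600, -0.0700)

v₁ − v₀ = (-0.04400000, -0.06400000, -0.01600000)
F = m·Δv/dt = (-1.1000, -1.6000, -0.4000)
rate change Δω = (0.06613333, -0.06400000, -0.26000000)
gyro term ω₀×Iω₀ = (-0.0240, 0.0520, -0.0050)
applied torque τ = (0.1000, -0.0600, -0.0700)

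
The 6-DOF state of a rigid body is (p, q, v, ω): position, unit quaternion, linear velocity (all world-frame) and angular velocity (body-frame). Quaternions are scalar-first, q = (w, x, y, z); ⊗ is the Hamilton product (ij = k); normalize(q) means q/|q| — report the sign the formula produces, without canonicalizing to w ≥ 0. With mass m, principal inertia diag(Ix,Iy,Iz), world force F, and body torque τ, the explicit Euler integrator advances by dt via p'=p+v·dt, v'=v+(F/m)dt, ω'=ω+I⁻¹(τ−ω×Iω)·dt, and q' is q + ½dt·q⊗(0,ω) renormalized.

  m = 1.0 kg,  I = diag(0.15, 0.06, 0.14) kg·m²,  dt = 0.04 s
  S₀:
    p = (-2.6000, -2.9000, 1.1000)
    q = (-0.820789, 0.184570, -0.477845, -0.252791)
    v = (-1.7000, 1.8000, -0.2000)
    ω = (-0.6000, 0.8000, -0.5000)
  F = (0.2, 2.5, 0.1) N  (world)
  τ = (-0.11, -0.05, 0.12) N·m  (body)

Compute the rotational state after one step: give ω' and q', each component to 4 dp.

gyro term ω×Iω = (-0.0320, 0.0030, 0.0432)
(τ − ω×Iω)/I = (-0.5200, -0.8833, 0.5486)
ω' = ω + α·dt = (-0.6208, 0.7647, -0.4781)
2q̇ = q⊗(0,ω) = (0.3666225, 0.9336287, -0.4126716, 0.2713435)
q + ½dt·q⊗(0,ω), renormalized = (-0.8133, 0.2032, -0.4860, -0.2473)

ω' = (-0.6208, 0.7647, -0.4781)
q' = (-0.8133, 0.2032, -0.4860, -0.2473)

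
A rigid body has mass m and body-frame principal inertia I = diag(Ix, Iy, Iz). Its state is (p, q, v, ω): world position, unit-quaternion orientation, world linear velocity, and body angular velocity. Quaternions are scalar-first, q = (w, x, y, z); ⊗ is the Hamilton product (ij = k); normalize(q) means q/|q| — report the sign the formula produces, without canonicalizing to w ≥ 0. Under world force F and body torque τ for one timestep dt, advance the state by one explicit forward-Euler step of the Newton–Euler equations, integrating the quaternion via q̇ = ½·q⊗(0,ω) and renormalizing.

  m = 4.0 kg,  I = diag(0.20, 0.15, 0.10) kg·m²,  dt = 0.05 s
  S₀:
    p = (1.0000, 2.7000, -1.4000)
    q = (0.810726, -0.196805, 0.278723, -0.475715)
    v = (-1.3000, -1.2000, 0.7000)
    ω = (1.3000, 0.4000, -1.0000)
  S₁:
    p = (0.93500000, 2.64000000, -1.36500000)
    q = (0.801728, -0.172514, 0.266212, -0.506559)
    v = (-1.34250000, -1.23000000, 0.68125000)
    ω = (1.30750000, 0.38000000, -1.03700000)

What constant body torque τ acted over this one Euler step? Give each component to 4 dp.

rate change Δω = (0.00750000, -0.02000000, -0.03700000)
precession coupling = (0.0200, -0.1300, -0.0260)
applied torque τ = (0.0500, -0.1900, -0.1000)

τ = (0.0500, -0.1900, -0.1000)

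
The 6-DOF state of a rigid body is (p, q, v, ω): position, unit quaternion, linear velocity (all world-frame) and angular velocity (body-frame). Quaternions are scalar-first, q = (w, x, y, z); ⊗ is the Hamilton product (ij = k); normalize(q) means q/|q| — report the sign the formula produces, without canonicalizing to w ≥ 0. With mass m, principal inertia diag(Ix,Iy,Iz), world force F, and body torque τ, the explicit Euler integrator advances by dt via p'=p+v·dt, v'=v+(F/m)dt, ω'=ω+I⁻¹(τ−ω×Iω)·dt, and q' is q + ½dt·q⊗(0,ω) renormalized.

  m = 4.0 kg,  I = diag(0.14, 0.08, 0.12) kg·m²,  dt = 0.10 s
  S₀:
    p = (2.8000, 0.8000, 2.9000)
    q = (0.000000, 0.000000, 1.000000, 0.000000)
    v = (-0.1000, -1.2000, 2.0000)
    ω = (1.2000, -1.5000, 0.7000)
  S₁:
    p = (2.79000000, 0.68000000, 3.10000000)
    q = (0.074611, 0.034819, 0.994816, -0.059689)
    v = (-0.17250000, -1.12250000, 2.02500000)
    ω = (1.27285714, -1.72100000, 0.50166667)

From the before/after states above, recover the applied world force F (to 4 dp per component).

F = (-2.9000, 3.1000, 1.0000)

velocity change Δv = (-0.07250000, 0.07750000, 0.02500000)
F = m·Δv/dt = (-2.9000, 3.1000, 1.0000)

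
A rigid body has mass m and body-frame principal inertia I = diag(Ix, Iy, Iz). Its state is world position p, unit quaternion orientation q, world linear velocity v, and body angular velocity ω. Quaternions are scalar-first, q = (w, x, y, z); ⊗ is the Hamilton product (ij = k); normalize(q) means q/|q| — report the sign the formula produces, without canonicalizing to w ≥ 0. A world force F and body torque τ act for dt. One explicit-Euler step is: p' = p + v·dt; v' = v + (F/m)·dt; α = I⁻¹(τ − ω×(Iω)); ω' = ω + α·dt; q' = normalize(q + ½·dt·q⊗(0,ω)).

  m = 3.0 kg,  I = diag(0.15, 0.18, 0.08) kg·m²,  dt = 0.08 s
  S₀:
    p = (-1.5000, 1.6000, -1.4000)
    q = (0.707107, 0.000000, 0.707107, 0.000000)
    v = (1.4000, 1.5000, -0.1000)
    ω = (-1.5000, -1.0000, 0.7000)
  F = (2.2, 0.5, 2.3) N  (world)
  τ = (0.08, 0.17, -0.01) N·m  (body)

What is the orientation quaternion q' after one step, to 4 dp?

q' = (0.7332, -0.0226, 0.6768, 0.0620)

q⊗(0,ω) = (0.7071070, -0.5656856, -0.7071070, 1.5556354)
updated quaternion q' = (0.7332, -0.0226, 0.6768, 0.0620)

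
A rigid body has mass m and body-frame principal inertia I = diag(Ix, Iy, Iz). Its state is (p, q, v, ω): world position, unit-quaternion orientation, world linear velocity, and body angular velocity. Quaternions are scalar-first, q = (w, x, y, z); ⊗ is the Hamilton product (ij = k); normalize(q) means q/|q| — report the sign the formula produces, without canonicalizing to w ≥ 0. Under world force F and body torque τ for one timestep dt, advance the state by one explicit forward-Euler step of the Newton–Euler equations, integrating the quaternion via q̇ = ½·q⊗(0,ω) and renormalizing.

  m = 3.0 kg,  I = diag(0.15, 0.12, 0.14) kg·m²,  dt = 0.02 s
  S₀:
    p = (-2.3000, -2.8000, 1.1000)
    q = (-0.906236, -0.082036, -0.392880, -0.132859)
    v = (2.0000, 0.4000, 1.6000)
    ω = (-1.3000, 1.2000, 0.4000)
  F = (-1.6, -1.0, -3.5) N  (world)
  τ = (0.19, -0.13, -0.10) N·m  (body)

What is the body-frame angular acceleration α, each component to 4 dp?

ω×(Iω) gyroscopic = (0.0096, -0.0052, 0.0468)
α = I⁻¹(τ − ω×Iω) = (1.2027, -1.0400, -1.0486)

α = (1.2027, -1.0400, -1.0486)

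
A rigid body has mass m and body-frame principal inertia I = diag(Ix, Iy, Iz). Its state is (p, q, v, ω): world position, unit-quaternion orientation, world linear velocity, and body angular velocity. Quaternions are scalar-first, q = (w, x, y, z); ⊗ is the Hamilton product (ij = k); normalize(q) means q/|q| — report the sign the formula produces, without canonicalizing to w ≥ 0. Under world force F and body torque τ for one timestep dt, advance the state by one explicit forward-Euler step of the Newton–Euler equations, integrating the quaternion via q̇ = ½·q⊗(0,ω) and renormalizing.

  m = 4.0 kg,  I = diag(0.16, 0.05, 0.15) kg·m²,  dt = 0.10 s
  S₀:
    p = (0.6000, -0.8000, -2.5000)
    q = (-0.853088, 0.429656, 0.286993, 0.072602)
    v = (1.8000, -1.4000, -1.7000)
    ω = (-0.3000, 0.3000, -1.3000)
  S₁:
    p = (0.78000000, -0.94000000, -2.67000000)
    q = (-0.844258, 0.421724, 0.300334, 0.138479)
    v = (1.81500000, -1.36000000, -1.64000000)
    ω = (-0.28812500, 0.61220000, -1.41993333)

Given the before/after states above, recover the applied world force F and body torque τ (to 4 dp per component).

F = (0.6000, 1.6000, 2.4000)
τ = (-0.0200, 0.1600, -0.1700)

velocity change Δv = (0.01500000, 0.04000000, 0.06000000)
applied force F = (0.6000, 1.6000, 2.4000)
Δω = ω₁−ω₀ = (0.01187500, 0.31220000, -0.11993333)
ω₀×(Iω₀) = (-0.0390, 0.0039, 0.0099)
applied torque τ = (-0.0200, 0.1600, -0.1700)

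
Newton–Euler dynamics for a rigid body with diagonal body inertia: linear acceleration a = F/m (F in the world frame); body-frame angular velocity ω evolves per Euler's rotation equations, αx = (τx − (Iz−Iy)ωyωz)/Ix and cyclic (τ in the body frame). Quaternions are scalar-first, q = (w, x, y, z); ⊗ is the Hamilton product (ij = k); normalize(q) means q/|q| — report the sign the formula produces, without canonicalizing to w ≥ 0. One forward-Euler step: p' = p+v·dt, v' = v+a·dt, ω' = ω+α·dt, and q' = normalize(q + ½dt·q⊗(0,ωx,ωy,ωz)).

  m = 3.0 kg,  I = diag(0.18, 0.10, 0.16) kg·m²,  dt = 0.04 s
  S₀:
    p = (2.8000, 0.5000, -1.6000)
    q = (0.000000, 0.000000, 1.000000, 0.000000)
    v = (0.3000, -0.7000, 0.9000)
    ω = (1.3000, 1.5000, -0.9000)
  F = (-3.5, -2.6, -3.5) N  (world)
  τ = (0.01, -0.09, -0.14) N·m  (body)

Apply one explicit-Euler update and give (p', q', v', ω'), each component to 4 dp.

angular accel α = (0.5056, -0.6660, 0.1000)
ω' = ω + α·dt = (1.3202, 1.4734, -0.8960)
Hamilton product q⊗(0,ω) = (-1.5000000, -0.9000000, 0.0000000, -1.3000000)
q' = normalize(q + ½dt·q⊗(0,ω)) = (-0.0300, -0.0180, 0.9991, -0.0260)
a = (-1.1667, -0.8667, -1.1667)
p + v·dt = (2.8120, 0.4720, -1.5640)
new velocity v' = (0.2533, -0.7347, 0.8533)

p' = (2.8120, 0.4720, -1.5640)
q' = (-0.0300, -0.0180, 0.9991, -0.0260)
v' = (0.2533, -0.7347, 0.8533)
ω' = (1.3202, 1.4734, -0.8960)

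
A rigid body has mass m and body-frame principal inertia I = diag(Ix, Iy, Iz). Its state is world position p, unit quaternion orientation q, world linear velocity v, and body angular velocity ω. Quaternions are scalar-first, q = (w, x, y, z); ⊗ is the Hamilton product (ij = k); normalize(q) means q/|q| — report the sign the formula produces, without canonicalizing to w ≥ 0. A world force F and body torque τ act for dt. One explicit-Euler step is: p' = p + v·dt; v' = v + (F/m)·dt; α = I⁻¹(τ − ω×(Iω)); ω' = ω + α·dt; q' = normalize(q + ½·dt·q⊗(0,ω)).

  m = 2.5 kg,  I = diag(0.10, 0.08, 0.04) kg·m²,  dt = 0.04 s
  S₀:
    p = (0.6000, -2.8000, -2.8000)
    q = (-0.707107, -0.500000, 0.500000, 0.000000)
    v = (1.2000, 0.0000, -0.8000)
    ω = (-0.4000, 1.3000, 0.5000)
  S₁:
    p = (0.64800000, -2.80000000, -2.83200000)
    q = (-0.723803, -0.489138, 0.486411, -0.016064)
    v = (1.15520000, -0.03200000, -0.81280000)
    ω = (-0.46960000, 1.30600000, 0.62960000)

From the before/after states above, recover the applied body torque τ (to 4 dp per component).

τ = (-0.2000, 0.0000, 0.1400)

rate change Δω = (-0.06960000, 0.00600000, 0.12960000)
applied torque τ = (-0.2000, 0.0000, 0.1400)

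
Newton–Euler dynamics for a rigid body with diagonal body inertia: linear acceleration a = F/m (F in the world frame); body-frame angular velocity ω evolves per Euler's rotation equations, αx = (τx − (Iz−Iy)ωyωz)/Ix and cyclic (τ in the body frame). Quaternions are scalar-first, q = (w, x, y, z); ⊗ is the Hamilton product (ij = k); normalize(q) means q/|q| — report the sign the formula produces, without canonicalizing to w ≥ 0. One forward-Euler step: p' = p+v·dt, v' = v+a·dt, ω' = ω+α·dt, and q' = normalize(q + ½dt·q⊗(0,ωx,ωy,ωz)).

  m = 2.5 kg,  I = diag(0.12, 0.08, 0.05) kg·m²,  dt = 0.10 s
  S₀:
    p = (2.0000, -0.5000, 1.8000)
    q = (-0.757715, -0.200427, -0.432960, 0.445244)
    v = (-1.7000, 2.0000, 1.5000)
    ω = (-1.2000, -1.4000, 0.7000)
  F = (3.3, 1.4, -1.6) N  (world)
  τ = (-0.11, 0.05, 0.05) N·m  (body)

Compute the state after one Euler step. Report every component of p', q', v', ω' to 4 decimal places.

ω×(Iω) gyroscopic = (0.0294, -0.0588, -0.0672)
α = I⁻¹(τ − ω×Iω) = (-1.1617, 1.3600, 2.3440)
ω' = ω + α·dt = (-1.3162, -1.2640, 0.9344)
2q̇ = q⊗(0,ω) = (-1.1583272, 1.2295276, 0.6668071, -0.7693547)
q' = normalize(q + ½dt·q⊗(0,ω)) = (-0.8117, -0.1383, -0.3977, 0.4048)
p' = p + v·dt = (1.8300, -0.3000, 1.9500)
new velocity v' = (-1.5680, 2.0560, 1.4360)

p' = (1.8300, -0.3000, 1.9500)
q' = (-0.8117, -0.1383, -0.3977, 0.4048)
v' = (-1.5680, 2.0560, 1.4360)
ω' = (-1.3162, -1.2640, 0.9344)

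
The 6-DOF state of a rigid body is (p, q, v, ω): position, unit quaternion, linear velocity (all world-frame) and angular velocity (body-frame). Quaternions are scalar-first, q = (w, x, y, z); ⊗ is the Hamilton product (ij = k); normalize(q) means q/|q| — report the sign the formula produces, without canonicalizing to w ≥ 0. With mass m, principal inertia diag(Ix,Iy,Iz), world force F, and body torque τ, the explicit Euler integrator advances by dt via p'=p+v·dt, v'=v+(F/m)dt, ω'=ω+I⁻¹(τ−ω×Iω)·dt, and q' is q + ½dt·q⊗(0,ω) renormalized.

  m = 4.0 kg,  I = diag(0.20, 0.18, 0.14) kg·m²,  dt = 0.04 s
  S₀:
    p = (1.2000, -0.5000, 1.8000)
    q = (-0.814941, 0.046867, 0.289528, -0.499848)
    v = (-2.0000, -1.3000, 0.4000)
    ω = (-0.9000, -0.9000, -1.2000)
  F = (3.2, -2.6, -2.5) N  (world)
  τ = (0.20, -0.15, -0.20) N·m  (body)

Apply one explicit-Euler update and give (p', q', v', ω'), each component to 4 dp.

p' = (1.1200, -0.5520, 1.8160)
q' = (-0.8204, 0.0456, 0.3141, -0.4756)
v' = (-1.9680, -1.3260, 0.3750)
ω' = (-0.8514, -0.9477, -1.2525)

precession coupling ω×(Iω) = (-0.0432, 0.0648, -0.0162)
α = I⁻¹(τ − ω×Iω) = (1.2160, -1.1933, -1.3129)
ω' = ω + α·dt = (-0.8514, -0.9477, -1.2525)
2q̇ = q⊗(0,ω) = (-0.2970621, -0.0638499, 1.2395505, 1.1963241)
updated quaternion q' = (-0.8204, 0.0456, 0.3141, -0.4756)
a = F/m = (0.8000, -0.6500, -0.6250)
p + v·dt = (1.1200, -0.5520, 1.8160)
new velocity v' = (-1.9680, -1.3260, 0.3750)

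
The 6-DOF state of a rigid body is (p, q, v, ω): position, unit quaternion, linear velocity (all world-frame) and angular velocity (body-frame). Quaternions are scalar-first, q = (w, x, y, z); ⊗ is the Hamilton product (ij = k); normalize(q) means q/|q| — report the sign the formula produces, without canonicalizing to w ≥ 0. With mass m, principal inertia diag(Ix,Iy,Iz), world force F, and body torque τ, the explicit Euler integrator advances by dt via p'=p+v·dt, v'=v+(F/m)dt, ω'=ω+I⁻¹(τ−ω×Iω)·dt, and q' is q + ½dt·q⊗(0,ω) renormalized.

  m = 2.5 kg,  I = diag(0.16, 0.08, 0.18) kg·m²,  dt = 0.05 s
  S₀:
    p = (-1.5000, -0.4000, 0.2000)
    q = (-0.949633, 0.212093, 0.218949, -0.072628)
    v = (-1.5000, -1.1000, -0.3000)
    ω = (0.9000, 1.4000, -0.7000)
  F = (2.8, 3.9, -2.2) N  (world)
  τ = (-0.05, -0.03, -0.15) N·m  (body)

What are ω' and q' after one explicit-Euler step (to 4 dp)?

ω×(Iω) gyroscopic = (-0.0980, 0.0126, -0.1008)
angular accel α = (0.3000, -0.5325, -0.2733)
ω' = ω + α·dt = (0.9150, 1.3734, -0.7137)
Hamilton product q⊗(0,ω) = (-0.5482519, -0.9062548, -1.2463863, 0.7646192)
updated quaternion q' = (-0.9624, 0.1892, 0.1876, -0.0535)

ω' = (0.9150, 1.3734, -0.7137)
q' = (-0.9624, 0.1892, 0.1876, -0.0535)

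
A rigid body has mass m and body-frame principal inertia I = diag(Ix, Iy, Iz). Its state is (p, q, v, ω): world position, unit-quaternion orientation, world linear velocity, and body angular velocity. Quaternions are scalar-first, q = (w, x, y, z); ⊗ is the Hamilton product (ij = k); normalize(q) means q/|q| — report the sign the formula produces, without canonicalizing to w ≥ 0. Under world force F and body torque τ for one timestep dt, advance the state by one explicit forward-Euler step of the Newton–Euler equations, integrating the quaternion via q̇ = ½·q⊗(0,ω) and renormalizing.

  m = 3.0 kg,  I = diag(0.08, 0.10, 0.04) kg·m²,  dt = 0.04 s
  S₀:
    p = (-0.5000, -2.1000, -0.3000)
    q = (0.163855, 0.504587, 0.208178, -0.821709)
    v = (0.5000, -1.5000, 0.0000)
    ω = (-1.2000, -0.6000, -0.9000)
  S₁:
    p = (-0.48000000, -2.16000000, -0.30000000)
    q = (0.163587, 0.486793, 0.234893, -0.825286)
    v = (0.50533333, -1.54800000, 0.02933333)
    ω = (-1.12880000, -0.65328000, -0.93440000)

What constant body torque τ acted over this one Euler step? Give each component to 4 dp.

ω₁ − ω₀ = (0.07120000, -0.05328000, -0.03440000)
gyro term ω₀×Iω₀ = (-0.0324, 0.0432, 0.0144)
τ = I·(Δω/dt) + ω₀×(Iω₀) = (0.1100, -0.0900, -0.0200)

τ = (0.1100, -0.0900, -0.0200)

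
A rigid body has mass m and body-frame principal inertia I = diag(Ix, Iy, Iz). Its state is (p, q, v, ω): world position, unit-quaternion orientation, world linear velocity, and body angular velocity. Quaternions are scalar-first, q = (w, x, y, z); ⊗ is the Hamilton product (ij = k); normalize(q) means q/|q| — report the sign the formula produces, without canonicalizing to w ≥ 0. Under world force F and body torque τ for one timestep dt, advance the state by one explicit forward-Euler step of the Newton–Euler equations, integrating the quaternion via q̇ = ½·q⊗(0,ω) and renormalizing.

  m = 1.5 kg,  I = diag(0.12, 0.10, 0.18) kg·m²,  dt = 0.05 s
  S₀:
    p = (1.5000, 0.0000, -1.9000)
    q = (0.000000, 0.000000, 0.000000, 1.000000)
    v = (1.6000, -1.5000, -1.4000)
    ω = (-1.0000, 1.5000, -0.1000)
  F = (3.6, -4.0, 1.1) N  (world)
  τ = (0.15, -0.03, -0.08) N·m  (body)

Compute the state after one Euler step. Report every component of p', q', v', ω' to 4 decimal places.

p' = (1.5800, -0.0750, -1.9700)
q' = (0.0025, -0.0375, -0.0250, 0.9990)
v' = (1.7200, -1.6333, -1.3633)
ω' = (-0.9325, 1.4880, -0.1306)

angular accel α = (1.3500, -0.2400, -0.6111)
ω' = ω + α·dt = (-0.9325, 1.4880, -0.1306)
Hamilton product q⊗(0,ω) = (0.1000000, -1.5000000, -1.0000000, 0.0000000)
q + ½dt·q⊗(0,ω), renormalized = (0.0025, -0.0375, -0.0250, 0.9990)
a = (2.4000, -2.6667, 0.7333)
p' = p + v·dt = (1.5800, -0.0750, -1.9700)
new velocity v' = (1.7200, -1.6333, -1.3633)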